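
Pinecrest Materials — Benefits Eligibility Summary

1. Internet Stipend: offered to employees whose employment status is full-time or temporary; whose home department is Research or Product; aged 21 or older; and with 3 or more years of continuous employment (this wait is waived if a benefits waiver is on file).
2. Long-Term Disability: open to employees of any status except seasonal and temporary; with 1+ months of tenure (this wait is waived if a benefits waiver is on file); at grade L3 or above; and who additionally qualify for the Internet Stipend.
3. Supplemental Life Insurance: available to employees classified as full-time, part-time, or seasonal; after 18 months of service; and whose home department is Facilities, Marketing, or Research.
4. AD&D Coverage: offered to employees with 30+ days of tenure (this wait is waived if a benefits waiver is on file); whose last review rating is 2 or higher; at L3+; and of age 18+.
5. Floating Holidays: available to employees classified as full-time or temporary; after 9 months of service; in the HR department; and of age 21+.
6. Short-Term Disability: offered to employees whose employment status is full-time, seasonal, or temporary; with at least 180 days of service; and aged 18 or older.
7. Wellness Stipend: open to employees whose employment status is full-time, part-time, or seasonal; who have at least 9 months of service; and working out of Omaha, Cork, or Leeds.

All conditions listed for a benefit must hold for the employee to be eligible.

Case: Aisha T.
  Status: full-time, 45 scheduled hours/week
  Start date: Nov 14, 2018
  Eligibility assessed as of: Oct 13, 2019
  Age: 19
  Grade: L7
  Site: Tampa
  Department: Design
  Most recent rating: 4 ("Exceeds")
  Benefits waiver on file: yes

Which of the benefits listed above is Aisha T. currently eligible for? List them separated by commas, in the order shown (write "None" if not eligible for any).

Service from Nov 14, 2018 to Oct 13, 2019: 333 days.
Internet Stipend — status full-time ✓; dept Design ✗ → not eligible.
Long-Term Disability — status full-time ✓ (not excluded); benefits waiver on file ✓; grade L7 ≥ L3 ✓; not eligible for Internet Stipend ✗ → not eligible.
Supplemental Life Insurance — status full-time ✓; service 333 days < 18 months (≈540 days) ✗ → not eligible.
AD&D Coverage — benefits waiver on file ✓; rating 4 ≥ 2 ✓; grade L7 ≥ L3 ✓; age 19 ≥ 18 ✓ → eligible.
Floating Holidays — status full-time ✓; service 333 days ≥ 9 months (≈270 days) ✓; dept Design ✗ → not eligible.
Short-Term Disability — status full-time ✓; service 333 days ≥ 180 days ✓; age 19 ≥ 18 ✓ → eligible.
Wellness Stipend — status full-time ✓; service 333 days ≥ 9 months (≈270 days) ✓; site Tampa ✗ (not Omaha, Cork, or Leeds) → not eligible.

AD&D Coverage, Short-Term Disability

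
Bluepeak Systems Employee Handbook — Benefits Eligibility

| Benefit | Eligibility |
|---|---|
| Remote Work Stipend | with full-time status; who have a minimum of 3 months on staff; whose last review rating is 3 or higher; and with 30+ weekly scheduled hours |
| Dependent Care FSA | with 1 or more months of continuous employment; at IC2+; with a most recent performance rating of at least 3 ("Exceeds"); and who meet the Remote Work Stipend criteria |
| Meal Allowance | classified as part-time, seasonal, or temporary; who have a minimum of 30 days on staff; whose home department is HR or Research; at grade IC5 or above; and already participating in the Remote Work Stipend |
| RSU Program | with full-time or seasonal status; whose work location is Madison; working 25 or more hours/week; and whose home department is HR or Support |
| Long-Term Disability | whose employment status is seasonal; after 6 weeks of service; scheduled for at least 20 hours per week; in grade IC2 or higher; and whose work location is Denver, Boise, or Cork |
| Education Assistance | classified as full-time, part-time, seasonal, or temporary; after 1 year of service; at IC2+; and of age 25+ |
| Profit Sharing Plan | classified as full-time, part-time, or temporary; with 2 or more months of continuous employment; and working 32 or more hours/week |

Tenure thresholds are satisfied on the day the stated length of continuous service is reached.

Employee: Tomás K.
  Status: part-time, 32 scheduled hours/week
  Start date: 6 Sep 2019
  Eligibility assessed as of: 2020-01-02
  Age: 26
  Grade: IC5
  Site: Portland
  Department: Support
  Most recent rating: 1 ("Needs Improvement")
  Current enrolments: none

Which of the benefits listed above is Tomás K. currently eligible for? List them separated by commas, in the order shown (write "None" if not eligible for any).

Service from 6 Sep 2019 to 2020-01-02: 118 days.
Remote Work Stipend — status part-time ✗ (requires full-time) → not eligible.
Dependent Care FSA — service 118 days ≥ 1 month (≈30 days) ✓; grade IC5 ≥ IC2 ✓; rating 1 < 3 ✗ → not eligible.
Meal Allowance — status part-time ✓; service 118 days ≥ 30 days ✓; dept Support ✗ → not eligible.
RSU Program — status part-time ✗ (requires full-time or seasonal) → not eligible.
Long-Term Disability — status part-time ✗ (requires seasonal) → not eligible.
Education Assistance — status part-time ✓; service 118 days < 1 year (≈365 days) ✗ → not eligible.
Profit Sharing Plan — status part-time ✓; service 118 days ≥ 2 months (≈60 days) ✓; 32 hrs/wk ≥ 32 ✓ → eligible.

Profit Sharing Plan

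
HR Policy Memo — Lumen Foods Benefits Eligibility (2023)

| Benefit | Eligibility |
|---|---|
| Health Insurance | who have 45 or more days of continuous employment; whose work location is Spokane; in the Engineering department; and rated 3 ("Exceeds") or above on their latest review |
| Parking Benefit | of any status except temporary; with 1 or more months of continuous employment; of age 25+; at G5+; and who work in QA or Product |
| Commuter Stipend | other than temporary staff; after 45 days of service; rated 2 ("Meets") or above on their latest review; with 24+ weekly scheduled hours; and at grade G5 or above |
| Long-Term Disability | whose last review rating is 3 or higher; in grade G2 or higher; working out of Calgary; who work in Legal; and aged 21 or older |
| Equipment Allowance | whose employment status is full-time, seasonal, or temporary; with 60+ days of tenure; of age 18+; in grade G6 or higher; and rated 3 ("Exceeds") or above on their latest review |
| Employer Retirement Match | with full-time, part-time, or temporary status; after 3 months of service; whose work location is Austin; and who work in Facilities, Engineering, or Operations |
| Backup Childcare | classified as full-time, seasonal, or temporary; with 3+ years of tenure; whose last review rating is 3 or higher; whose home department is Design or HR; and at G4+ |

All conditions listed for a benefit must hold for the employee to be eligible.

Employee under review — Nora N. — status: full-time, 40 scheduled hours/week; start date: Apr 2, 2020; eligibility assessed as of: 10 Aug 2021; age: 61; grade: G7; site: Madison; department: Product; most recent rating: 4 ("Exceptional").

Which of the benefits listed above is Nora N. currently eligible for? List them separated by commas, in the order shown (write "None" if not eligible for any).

Service from Apr 2, 2020 to 10 Aug 2021: 495 days.
Health Insurance — service 495 days ≥ 45 days ✓; site Madison ✗ (not Spokane) → not eligible.
Parking Benefit — status full-time ✓ (not excluded); service 495 days ≥ 1 month (≈30 days) ✓; age 61 ≥ 25 ✓; grade G7 ≥ G5 ✓; dept Product ✓ → eligible.
Commuter Stipend — status full-time ✓ (not excluded); service 495 days ≥ 45 days ✓; rating 4 ≥ 2 ✓; 40 hrs/wk ≥ 24 ✓; grade G7 ≥ G5 ✓ → eligible.
Long-Term Disability — rating 4 ≥ 3 ✓; grade G7 ≥ G2 ✓; site Madison ✗ (not Calgary) → not eligible.
Equipment Allowance — status full-time ✓; service 495 days ≥ 60 days ✓; age 61 ≥ 18 ✓; grade G7 ≥ G6 ✓; rating 4 ≥ 3 ✓ → eligible.
Employer Retirement Match — status full-time ✓; service 495 days ≥ 3 months (≈90 days) ✓; site Madison ✗ (not Austin) → not eligible.
Backup Childcare — status full-time ✓; service 495 days < 3 years (≈1095 days) ✗ → not eligible.

Parking Benefit, Commuter Stipend, Equipment Allowance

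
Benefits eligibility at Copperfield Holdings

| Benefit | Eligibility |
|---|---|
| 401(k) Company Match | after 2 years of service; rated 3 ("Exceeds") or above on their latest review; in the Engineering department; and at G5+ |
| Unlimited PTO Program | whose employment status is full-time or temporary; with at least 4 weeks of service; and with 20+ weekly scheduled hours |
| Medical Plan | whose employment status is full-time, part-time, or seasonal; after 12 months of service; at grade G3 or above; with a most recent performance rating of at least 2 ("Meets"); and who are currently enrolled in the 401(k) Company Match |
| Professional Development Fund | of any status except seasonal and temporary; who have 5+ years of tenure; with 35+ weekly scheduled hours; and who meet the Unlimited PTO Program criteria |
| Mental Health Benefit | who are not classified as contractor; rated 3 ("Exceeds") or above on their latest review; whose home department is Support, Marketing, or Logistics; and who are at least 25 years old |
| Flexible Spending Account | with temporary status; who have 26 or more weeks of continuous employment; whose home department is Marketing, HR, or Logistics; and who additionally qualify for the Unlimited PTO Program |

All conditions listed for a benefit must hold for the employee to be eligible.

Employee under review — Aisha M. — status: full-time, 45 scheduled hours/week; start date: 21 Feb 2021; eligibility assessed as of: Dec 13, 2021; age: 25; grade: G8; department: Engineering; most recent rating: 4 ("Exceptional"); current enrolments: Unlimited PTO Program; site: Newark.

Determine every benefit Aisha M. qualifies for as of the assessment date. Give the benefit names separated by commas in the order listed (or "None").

Service from 21 Feb 2021 to Dec 13, 2021: 295 days.
401(k) Company Match — service 295 days < 2 years (≈730 days) ✗ → not eligible.
Unlimited PTO Program — status full-time ✓; service 295 days ≥ 4 weeks (≈28 days) ✓; 45 hrs/wk ≥ 20 ✓ → eligible.
Medical Plan — status full-time ✓; service 295 days < 12 months (≈360 days) ✗ → not eligible.
Professional Development Fund — status full-time ✓ (not excluded); service 295 days < 5 years (≈1825 days) ✗ → not eligible.
Mental Health Benefit — status full-time ✓ (not excluded); rating 4 ≥ 3 ✓; dept Engineering ✗ → not eligible.
Flexible Spending Account — status full-time ✗ (requires temporary) → not eligible.

Unlimited PTO Program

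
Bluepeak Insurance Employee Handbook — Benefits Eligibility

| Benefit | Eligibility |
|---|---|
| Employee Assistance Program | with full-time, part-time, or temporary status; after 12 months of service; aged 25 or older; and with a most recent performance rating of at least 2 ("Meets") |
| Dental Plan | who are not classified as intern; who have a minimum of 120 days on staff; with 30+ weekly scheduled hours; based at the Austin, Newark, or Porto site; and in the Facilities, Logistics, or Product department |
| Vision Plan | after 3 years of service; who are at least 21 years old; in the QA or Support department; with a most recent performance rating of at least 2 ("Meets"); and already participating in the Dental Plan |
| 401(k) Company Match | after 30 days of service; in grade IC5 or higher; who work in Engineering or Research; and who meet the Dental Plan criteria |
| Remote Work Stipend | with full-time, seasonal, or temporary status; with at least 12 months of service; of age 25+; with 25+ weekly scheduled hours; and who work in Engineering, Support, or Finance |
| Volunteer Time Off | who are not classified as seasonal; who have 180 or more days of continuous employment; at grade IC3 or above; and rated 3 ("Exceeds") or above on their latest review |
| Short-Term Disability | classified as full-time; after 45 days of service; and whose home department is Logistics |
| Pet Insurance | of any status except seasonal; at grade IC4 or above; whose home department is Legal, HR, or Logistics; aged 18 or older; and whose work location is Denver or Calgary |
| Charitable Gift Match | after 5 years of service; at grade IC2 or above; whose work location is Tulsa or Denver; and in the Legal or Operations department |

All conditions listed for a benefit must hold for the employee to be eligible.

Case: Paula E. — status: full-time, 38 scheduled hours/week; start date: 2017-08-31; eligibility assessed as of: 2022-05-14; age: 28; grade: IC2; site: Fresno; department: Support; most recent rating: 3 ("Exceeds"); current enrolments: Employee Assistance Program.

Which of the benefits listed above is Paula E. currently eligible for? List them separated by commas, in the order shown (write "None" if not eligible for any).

Employee Assistance Program, Remote Work Stipend

Service from 2017-08-31 to 2022-05-14: 1717 days.
Employee Assistance Program — status full-time ✓; service 1717 days ≥ 12 months (≈360 days) ✓; age 28 ≥ 25 ✓; rating 3 ≥ 2 ✓ → eligible.
Dental Plan — status full-time ✓ (not excluded); service 1717 days ≥ 120 days ✓; 38 hrs/wk ≥ 30 ✓; site Fresno ✗ (not Austin, Newark, or Porto) → not eligible.
Vision Plan — service 1717 days ≥ 3 years (≈1095 days) ✓; age 28 ≥ 21 ✓; dept Support ✓; rating 3 ≥ 2 ✓; not enrolled in Dental Plan ✗ → not eligible.
401(k) Company Match — service 1717 days ≥ 30 days ✓; grade IC2 < IC5 ✗ → not eligible.
Remote Work Stipend — status full-time ✓; service 1717 days ≥ 12 months (≈360 days) ✓; age 28 ≥ 25 ✓; 38 hrs/wk ≥ 25 ✓; dept Support ✓ → eligible.
Volunteer Time Off — status full-time ✓ (not excluded); service 1717 days ≥ 180 days ✓; grade IC2 < IC3 ✗ → not eligible.
Short-Term Disability — status full-time ✓; service 1717 days ≥ 45 days ✓; dept Support ✗ → not eligible.
Pet Insurance — status full-time ✓ (not excluded); grade IC2 < IC4 ✗ → not eligible.
Charitable Gift Match — service 1717 days < 5 years (≈1825 days) ✗ → not eligible.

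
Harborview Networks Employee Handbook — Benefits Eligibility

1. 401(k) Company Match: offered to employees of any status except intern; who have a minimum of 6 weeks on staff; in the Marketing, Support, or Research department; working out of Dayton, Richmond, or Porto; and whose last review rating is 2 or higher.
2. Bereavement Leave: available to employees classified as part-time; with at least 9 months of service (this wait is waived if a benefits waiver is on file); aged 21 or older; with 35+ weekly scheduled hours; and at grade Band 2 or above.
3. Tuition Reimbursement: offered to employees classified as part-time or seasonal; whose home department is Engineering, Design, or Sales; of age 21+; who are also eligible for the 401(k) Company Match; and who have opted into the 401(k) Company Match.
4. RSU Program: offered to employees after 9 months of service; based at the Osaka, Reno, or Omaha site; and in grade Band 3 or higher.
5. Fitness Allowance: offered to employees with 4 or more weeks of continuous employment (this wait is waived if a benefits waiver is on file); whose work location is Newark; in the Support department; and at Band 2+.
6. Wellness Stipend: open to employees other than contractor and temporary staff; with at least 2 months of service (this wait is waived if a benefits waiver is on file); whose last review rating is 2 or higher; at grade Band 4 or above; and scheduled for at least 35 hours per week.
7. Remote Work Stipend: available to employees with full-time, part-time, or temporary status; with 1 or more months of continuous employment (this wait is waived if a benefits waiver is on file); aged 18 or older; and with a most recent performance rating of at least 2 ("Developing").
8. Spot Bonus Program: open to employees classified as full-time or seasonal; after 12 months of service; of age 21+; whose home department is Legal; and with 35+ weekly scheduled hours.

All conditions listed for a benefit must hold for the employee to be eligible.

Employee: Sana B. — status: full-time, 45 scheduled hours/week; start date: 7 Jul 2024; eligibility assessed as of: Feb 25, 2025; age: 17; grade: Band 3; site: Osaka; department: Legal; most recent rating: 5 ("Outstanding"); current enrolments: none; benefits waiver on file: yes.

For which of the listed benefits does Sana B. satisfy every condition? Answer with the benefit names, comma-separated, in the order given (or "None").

Service from 7 Jul 2024 to Feb 25, 2025: 233 days.
401(k) Company Match — status full-time ✓ (not excluded); service 233 days ≥ 6 weeks (≈42 days) ✓; dept Legal ✗ → not eligible.
Bereavement Leave — status full-time ✗ (requires part-time) → not eligible.
Tuition Reimbursement — status full-time ✗ (requires part-time or seasonal) → not eligible.
RSU Program — service 233 days < 9 months (≈270 days) ✗ → not eligible.
Fitness Allowance — benefits waiver on file ✓; site Osaka ✗ (not Newark) → not eligible.
Wellness Stipend — status full-time ✓ (not excluded); benefits waiver on file ✓; rating 5 ≥ 2 ✓; grade Band 3 < Band 4 ✗ → not eligible.
Remote Work Stipend — status full-time ✓; benefits waiver on file ✓; age 17 < 18 ✗ → not eligible.
Spot Bonus Program — status full-time ✓; service 233 days < 12 months (≈360 days) ✗ → not eligible.

None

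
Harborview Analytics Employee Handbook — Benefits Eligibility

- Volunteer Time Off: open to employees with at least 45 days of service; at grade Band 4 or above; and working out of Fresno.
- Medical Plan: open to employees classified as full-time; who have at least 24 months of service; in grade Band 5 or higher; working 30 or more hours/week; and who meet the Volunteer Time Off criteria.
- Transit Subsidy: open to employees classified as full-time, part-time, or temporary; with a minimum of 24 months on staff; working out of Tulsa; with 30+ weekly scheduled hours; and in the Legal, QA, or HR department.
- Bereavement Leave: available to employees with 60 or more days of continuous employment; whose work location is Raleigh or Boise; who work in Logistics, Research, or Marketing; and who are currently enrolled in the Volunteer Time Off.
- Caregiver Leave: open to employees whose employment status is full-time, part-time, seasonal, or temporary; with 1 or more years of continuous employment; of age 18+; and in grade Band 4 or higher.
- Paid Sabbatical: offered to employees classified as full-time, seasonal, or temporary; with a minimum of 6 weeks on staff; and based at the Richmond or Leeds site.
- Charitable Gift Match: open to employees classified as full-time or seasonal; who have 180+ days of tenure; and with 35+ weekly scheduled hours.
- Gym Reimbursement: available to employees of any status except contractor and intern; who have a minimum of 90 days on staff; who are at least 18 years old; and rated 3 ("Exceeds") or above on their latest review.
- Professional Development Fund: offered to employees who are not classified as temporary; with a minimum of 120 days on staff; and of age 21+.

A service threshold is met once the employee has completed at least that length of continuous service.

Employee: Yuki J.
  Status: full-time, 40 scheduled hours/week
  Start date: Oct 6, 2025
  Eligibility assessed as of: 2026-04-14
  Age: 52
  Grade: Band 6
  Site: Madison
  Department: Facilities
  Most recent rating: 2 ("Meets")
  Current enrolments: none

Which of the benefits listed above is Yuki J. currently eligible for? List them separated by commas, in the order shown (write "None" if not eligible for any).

Charitable Gift Match, Professional Development Fund

Service from Oct 6, 2025 to 2026-04-14: 190 days.
Volunteer Time Off — service 190 days ≥ 45 days ✓; grade Band 6 ≥ Band 4 ✓; site Madison ✗ (not Fresno) → not eligible.
Medical Plan — status full-time ✓; service 190 days < 24 months (≈720 days) ✗ → not eligible.
Transit Subsidy — status full-time ✓; service 190 days < 24 months (≈720 days) ✗ → not eligible.
Bereavement Leave — service 190 days ≥ 60 days ✓; site Madison ✗ (not Raleigh or Boise) → not eligible.
Caregiver Leave — status full-time ✓; service 190 days < 1 year (≈365 days) ✗ → not eligible.
Paid Sabbatical — status full-time ✓; service 190 days ≥ 6 weeks (≈42 days) ✓; site Madison ✗ (not Richmond or Leeds) → not eligible.
Charitable Gift Match — status full-time ✓; service 190 days ≥ 180 days ✓; 40 hrs/wk ≥ 35 ✓ → eligible.
Gym Reimbursement — status full-time ✓ (not excluded); service 190 days ≥ 90 days ✓; age 52 ≥ 18 ✓; rating 2 < 3 ✗ → not eligible.
Professional Development Fund — status full-time ✓ (not excluded); service 190 days ≥ 120 days ✓; age 52 ≥ 21 ✓ → eligible.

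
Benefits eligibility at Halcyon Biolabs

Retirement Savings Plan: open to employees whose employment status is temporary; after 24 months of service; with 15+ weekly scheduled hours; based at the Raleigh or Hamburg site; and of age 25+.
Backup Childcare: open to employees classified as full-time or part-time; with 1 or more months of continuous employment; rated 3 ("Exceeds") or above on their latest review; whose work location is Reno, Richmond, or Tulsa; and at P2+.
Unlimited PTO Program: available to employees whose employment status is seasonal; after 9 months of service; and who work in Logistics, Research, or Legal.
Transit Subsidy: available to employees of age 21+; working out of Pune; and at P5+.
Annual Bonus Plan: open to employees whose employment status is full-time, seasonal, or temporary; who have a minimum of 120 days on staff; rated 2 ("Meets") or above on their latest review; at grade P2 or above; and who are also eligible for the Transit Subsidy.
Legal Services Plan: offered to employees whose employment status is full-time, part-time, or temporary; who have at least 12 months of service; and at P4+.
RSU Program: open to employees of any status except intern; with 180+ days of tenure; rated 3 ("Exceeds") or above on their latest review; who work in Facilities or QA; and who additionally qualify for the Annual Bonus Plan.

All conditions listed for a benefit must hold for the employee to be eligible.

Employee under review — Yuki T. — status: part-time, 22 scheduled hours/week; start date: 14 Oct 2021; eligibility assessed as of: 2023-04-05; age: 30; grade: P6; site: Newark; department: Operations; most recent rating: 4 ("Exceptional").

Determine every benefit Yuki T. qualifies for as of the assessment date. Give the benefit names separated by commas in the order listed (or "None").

Service from 14 Oct 2021 to 2023-04-05: 538 days.
Retirement Savings Plan — status part-time ✗ (requires temporary) → not eligible.
Backup Childcare — status part-time ✓; service 538 days ≥ 1 month (≈30 days) ✓; rating 4 ≥ 3 ✓; site Newark ✗ (not Reno, Richmond, or Tulsa) → not eligible.
Unlimited PTO Program — status part-time ✗ (requires seasonal) → not eligible.
Transit Subsidy — age 30 ≥ 21 ✓; site Newark ✗ (not Pune) → not eligible.
Annual Bonus Plan — status part-time ✗ (requires full-time, seasonal, or temporary) → not eligible.
Legal Services Plan — status part-time ✓; service 538 days ≥ 12 months (≈360 days) ✓; grade P6 ≥ P4 ✓ → eligible.
RSU Program — status part-time ✓ (not excluded); service 538 days ≥ 180 days ✓; rating 4 ≥ 3 ✓; dept Operations ✗ → not eligible.

Legal Services Plan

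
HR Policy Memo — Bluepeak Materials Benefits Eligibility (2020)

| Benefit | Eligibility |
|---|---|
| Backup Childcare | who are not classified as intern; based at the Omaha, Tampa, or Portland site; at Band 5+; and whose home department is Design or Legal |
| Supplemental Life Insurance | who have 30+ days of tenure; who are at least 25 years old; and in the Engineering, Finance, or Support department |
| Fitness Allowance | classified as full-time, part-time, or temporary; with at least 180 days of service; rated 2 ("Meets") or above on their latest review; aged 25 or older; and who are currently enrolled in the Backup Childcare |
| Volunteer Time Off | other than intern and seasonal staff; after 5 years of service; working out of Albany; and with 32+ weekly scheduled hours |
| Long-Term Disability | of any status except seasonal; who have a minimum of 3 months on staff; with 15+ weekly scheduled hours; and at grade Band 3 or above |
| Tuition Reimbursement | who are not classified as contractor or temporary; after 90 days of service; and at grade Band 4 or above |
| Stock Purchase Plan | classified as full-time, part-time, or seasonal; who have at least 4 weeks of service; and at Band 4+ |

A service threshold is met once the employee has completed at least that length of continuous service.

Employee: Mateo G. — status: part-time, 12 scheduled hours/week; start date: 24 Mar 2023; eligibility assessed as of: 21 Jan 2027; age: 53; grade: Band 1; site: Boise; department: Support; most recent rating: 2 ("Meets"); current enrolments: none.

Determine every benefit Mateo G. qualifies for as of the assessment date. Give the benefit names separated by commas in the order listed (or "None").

Supplemental Life Insurance

Service from 24 Mar 2023 to 21 Jan 2027: 1399 days.
Backup Childcare — status part-time ✓ (not excluded); site Boise ✗ (not Omaha, Tampa, or Portland) → not eligible.
Supplemental Life Insurance — service 1399 days ≥ 30 days ✓; age 53 ≥ 25 ✓; dept Support ✓ → eligible.
Fitness Allowance — status part-time ✓; service 1399 days ≥ 180 days ✓; rating 2 ≥ 2 ✓; age 53 ≥ 25 ✓; not enrolled in Backup Childcare ✗ → not eligible.
Volunteer Time Off — status part-time ✓ (not excluded); service 1399 days < 5 years (≈1825 days) ✗ → not eligible.
Long-Term Disability — status part-time ✓ (not excluded); service 1399 days ≥ 3 months (≈90 days) ✓; 12 hrs/wk < 15 ✗ → not eligible.
Tuition Reimbursement — status part-time ✓ (not excluded); service 1399 days ≥ 90 days ✓; grade Band 1 < Band 4 ✗ → not eligible.
Stock Purchase Plan — status part-time ✓; service 1399 days ≥ 4 weeks (≈28 days) ✓; grade Band 1 < Band 4 ✗ → not eligible.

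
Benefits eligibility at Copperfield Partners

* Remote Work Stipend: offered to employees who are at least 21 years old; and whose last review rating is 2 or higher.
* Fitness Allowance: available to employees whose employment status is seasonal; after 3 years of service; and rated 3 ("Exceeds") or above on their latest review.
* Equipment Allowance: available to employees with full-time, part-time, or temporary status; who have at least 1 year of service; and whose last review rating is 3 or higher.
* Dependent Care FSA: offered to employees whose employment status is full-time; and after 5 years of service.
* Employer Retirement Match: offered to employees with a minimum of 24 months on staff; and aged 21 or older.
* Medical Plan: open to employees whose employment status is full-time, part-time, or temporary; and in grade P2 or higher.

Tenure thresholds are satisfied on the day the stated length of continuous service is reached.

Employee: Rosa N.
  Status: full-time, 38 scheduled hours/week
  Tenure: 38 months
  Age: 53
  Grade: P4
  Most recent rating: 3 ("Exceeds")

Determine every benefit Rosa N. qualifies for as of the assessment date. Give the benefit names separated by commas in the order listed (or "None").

Remote Work Stipend — age 53 ≥ 21 ✓; rating 3 ≥ 2 ✓ → eligible.
Fitness Allowance — status full-time ✗ (requires seasonal) → not eligible.
Equipment Allowance — status full-time ✓; service 38 months ≥ 1 year (≈365 days) ✓; rating 3 ≥ 3 ✓ → eligible.
Dependent Care FSA — status full-time ✓; service 38 months < 5 years (≈1825 days) ✗ → not eligible.
Employer Retirement Match — service 38 months ≥ 24 months ✓; age 53 ≥ 21 ✓ → eligible.
Medical Plan — status full-time ✓; grade P4 ≥ P2 ✓ → eligible.

Remote Work Stipend, Equipment Allowance, Employer Retirement Match, Medical Plan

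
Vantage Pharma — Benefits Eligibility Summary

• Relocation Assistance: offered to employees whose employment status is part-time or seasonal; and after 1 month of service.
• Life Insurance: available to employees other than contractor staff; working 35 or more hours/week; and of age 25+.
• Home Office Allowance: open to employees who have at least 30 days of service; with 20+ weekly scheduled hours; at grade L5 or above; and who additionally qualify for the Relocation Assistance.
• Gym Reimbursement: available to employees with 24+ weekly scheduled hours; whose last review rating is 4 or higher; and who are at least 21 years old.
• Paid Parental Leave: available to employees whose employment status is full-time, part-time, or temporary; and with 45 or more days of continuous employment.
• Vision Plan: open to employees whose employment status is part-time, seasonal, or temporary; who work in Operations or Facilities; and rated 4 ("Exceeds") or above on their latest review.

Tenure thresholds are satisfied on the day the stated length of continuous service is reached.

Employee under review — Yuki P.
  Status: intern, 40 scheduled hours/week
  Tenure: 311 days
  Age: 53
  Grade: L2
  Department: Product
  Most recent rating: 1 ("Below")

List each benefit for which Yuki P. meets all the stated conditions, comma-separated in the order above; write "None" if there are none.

Relocation Assistance — status intern ✗ (requires part-time or seasonal) → not eligible.
Life Insurance — status intern ✓ (not excluded); 40 hrs/wk ≥ 35 ✓; age 53 ≥ 25 ✓ → eligible.
Home Office Allowance — service 311 days ≥ 30 days ✓; 40 hrs/wk ≥ 20 ✓; grade L2 < L5 ✗ → not eligible.
Gym Reimbursement — 40 hrs/wk ≥ 24 ✓; rating 1 < 4 ✗ → not eligible.
Paid Parental Leave — status intern ✗ (requires full-time, part-time, or temporary) → not eligible.
Vision Plan — status intern ✗ (requires part-time, seasonal, or temporary) → not eligible.

Life Insurance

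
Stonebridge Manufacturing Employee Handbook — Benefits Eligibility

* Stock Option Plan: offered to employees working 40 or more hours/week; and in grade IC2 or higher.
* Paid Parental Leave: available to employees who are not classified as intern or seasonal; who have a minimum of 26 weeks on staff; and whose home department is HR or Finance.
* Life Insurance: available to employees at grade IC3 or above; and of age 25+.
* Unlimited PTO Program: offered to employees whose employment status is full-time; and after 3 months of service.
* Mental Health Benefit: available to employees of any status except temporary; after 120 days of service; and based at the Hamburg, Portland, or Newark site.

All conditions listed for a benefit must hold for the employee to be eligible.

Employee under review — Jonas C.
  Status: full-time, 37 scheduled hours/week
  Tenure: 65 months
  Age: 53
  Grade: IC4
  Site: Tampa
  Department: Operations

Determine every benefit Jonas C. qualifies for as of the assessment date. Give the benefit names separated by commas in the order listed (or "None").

Stock Option Plan — 37 hrs/wk < 40 ✗ → not eligible.
Paid Parental Leave — status full-time ✓ (not excluded); service 65 months ≥ 26 weeks (≈182 days) ✓; dept Operations ✗ → not eligible.
Life Insurance — grade IC4 ≥ IC3 ✓; age 53 ≥ 25 ✓ → eligible.
Unlimited PTO Program — status full-time ✓; service 65 months ≥ 3 months ✓ → eligible.
Mental Health Benefit — status full-time ✓ (not excluded); service 65 months ≥ 120 days ✓; site Tampa ✗ (not Hamburg, Portland, or Newark) → not eligible.

Life Insurance, Unlimited PTO Program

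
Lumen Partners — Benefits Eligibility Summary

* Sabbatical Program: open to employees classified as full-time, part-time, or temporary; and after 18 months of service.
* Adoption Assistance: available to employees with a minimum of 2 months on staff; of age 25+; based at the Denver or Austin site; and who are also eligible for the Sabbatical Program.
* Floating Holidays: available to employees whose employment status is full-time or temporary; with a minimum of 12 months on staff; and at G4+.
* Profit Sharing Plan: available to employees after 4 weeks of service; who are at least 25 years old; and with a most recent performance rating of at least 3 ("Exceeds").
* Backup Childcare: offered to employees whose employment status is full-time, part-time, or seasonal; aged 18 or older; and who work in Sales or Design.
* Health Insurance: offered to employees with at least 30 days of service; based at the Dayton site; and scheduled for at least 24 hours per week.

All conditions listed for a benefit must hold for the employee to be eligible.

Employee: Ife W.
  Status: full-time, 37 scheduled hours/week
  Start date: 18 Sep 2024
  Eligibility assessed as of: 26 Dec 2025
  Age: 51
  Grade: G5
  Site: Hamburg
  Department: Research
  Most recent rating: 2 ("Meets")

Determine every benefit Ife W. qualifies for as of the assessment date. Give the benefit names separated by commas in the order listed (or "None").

Service from 18 Sep 2024 to 26 Dec 2025: 464 days.
Sabbatical Program — status full-time ✓; service 464 days < 18 months (≈540 days) ✗ → not eligible.
Adoption Assistance — service 464 days ≥ 2 months (≈60 days) ✓; age 51 ≥ 25 ✓; site Hamburg ✗ (not Denver or Austin) → not eligible.
Floating Holidays — status full-time ✓; service 464 days ≥ 12 months (≈360 days) ✓; grade G5 ≥ G4 ✓ → eligible.
Profit Sharing Plan — service 464 days ≥ 4 weeks (≈28 days) ✓; age 51 ≥ 25 ✓; rating 2 < 3 ✗ → not eligible.
Backup Childcare — status full-time ✓; age 51 ≥ 18 ✓; dept Research ✗ → not eligible.
Health Insurance — service 464 days ≥ 30 days ✓; site Hamburg ✗ (not Dayton) → not eligible.

Floating Holidays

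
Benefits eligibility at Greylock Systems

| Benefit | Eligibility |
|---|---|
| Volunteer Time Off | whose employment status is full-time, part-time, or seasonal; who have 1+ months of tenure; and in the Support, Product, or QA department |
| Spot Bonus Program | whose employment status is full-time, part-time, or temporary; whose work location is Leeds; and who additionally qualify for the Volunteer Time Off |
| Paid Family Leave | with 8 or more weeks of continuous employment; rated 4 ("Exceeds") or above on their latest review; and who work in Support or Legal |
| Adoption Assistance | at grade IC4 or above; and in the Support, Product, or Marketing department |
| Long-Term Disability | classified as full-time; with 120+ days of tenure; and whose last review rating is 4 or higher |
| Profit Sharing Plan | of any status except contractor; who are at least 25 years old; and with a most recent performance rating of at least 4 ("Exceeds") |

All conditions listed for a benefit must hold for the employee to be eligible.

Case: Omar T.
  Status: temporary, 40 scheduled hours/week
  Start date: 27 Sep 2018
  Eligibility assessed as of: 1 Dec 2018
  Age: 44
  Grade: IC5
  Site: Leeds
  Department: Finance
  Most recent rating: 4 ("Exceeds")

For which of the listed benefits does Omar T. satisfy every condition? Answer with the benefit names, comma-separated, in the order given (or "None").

Profit Sharing Plan

Service from 27 Sep 2018 to 1 Dec 2018: 65 days.
Volunteer Time Off — status temporary ✗ (requires full-time, part-time, or seasonal) → not eligible.
Spot Bonus Program — status temporary ✓; site Leeds ✓; not eligible for Volunteer Time Off ✗ → not eligible.
Paid Family Leave — service 65 days ≥ 8 weeks (≈56 days) ✓; rating 4 ≥ 4 ✓; dept Finance ✗ → not eligible.
Adoption Assistance — grade IC5 ≥ IC4 ✓; dept Finance ✗ → not eligible.
Long-Term Disability — status temporary ✗ (requires full-time) → not eligible.
Profit Sharing Plan — status temporary ✓ (not excluded); age 44 ≥ 25 ✓; rating 4 ≥ 4 ✓ → eligible.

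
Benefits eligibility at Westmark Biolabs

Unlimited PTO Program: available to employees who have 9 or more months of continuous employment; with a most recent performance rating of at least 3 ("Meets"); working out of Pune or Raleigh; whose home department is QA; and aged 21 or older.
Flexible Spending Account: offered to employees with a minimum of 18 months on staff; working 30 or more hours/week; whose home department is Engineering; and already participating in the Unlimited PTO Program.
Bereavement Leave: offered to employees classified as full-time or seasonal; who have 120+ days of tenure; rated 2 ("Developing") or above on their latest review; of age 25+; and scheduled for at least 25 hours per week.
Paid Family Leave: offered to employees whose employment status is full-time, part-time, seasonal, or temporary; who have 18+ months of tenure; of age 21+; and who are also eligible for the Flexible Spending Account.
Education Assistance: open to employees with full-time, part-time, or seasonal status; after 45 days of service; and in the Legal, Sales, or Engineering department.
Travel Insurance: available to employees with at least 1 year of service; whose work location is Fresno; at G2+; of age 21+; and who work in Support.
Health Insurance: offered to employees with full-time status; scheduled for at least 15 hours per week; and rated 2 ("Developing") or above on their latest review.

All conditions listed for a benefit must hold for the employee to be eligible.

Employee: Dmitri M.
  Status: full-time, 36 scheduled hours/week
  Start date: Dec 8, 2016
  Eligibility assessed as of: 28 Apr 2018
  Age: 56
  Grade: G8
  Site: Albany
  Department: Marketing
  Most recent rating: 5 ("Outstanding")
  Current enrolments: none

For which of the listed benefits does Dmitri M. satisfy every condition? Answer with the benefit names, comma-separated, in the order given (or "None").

Service from Dec 8, 2016 to 28 Apr 2018: 506 days.
Unlimited PTO Program — service 506 days ≥ 9 months (≈270 days) ✓; rating 5 ≥ 3 ✓; site Albany ✗ (not Pune or Raleigh) → not eligible.
Flexible Spending Account — service 506 days < 18 months (≈540 days) ✗ → not eligible.
Bereavement Leave — status full-time ✓; service 506 days ≥ 120 days ✓; rating 5 ≥ 2 ✓; age 56 ≥ 25 ✓; 36 hrs/wk ≥ 25 ✓ → eligible.
Paid Family Leave — status full-time ✓; service 506 days < 18 months (≈540 days) ✗ → not eligible.
Education Assistance — status full-time ✓; service 506 days ≥ 45 days ✓; dept Marketing ✗ → not eligible.
Travel Insurance — service 506 days ≥ 1 year (≈365 days) ✓; site Albany ✗ (not Fresno) → not eligible.
Health Insurance — status full-time ✓; 36 hrs/wk ≥ 15 ✓; rating 5 ≥ 2 ✓ → eligible.

Bereavement Leave, Health Insurance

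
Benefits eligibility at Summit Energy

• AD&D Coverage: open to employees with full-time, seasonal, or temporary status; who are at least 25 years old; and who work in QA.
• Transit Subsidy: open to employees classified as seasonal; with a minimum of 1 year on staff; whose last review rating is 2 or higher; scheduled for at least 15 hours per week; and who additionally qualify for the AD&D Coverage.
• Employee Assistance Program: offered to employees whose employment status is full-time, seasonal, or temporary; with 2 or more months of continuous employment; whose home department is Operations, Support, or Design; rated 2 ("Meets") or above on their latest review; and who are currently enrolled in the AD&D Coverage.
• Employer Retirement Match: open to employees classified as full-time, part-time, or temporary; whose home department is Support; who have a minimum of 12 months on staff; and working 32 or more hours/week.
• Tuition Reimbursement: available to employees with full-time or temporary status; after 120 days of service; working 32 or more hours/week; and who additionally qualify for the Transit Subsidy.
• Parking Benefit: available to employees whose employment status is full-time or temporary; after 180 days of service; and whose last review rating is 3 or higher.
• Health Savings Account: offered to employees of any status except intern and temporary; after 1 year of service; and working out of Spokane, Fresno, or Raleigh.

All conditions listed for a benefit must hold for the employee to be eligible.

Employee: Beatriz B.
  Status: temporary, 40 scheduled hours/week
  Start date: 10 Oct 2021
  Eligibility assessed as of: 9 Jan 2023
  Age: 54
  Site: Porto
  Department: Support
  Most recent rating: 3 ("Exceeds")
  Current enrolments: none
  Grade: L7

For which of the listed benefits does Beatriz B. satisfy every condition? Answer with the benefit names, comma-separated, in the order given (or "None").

Employer Retirement Match, Parking Benefit

Service from 10 Oct 2021 to 9 Jan 2023: 456 days.
AD&D Coverage — status temporary ✓; age 54 ≥ 25 ✓; dept Support ✗ → not eligible.
Transit Subsidy — status temporary ✗ (requires seasonal) → not eligible.
Employee Assistance Program — status temporary ✓; service 456 days ≥ 2 months (≈60 days) ✓; dept Support ✓; rating 3 ≥ 2 ✓; not enrolled in AD&D Coverage ✗ → not eligible.
Employer Retirement Match — status temporary ✓; dept Support ✓; service 456 days ≥ 12 months (≈360 days) ✓; 40 hrs/wk ≥ 32 ✓ → eligible.
Tuition Reimbursement — status temporary ✓; service 456 days ≥ 120 days ✓; 40 hrs/wk ≥ 32 ✓; not eligible for Transit Subsidy ✗ → not eligible.
Parking Benefit — status temporary ✓; service 456 days ≥ 180 days ✓; rating 3 ≥ 3 ✓ → eligible.
Health Savings Account — status temporary ✗ (excluded) → not eligible.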